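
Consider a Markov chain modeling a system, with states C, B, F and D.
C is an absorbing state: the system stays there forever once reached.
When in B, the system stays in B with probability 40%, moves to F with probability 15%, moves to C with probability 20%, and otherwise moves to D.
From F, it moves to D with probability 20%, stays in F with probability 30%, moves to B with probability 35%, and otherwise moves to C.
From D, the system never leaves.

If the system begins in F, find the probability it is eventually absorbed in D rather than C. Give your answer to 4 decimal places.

Let h(s) be the probability of absorption at D starting from transient state s. Then h(D) = 1 and h(C) = 0. By first-step analysis:
h(B) = 0.2·0 + 0.4·h(B) + 0.15·h(F) + 0.25·1
h(F) = 0.15·0 + 0.35·h(B) + 0.3·h(F) + 0.2·1
Solving: h(B) = 0.5578, h(F) = 0.5646.
Starting from F, the probability is 0.5646.

0.5646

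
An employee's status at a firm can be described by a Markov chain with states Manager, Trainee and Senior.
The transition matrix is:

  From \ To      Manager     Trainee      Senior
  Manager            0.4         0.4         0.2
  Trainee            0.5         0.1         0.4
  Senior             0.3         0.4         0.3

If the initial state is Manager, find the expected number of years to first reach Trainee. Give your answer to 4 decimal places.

Let t(s) be the expected number of years to first reach Trainee from state s, with t(Trainee) = 0. Conditioning on the first year:
t(Manager) = 1 + 0.4·t(Manager) + 0.2·t(Senior)
t(Senior) = 1 + 0.3·t(Manager) + 0.3·t(Senior)
Solving: t(Manager) = 2.5000, t(Senior) = 2.5000.
Expected years from Manager to Trainee: 2.5000.

2.5000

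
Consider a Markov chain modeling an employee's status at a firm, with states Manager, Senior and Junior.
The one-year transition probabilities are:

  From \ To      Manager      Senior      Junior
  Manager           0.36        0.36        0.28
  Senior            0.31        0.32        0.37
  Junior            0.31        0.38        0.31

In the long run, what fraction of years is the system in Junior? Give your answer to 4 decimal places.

0.3214

Let the stationary distribution be π with π = πP and π_1 + π_2 + π_3 = 1.
π_1 = 0.36·π_1 + 0.31·π_2 + 0.31·π_3
π_2 = 0.36·π_1 + 0.32·π_2 + 0.38·π_3
Solving with the normalization constraint gives π = (0.3263, 0.3523, 0.3214).
So the stationary probability of Junior is 0.3214.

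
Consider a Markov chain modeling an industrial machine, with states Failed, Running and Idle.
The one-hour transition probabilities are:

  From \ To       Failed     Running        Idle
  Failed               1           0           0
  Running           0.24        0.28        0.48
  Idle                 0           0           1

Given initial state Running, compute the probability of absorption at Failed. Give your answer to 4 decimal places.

Let h(s) be the probability of absorption at Failed starting from transient state s. Then h(Failed) = 1 and h(Idle) = 0. By first-step analysis:
h(Running) = 0.24·1 + 0.28·h(Running) + 0.48·0
Solving: h(Running) = 0.3333.
Starting from Running, the probability is 0.3333.

0.3333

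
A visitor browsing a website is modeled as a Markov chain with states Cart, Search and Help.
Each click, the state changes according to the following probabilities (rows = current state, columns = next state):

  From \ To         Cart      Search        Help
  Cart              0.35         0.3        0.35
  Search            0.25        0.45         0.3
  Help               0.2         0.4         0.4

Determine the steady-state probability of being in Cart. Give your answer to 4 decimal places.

Let the stationary distribution be π with π = πP and π_1 + π_2 + π_3 = 1.
π_1 = 0.35·π_1 + 0.25·π_2 + 0.2·π_3
π_2 = 0.3·π_1 + 0.45·π_2 + 0.4·π_3
Solving with the normalization constraint gives π = (0.2585, 0.3938, 0.3477).
So the stationary probability of Cart is 0.2585.

0.2585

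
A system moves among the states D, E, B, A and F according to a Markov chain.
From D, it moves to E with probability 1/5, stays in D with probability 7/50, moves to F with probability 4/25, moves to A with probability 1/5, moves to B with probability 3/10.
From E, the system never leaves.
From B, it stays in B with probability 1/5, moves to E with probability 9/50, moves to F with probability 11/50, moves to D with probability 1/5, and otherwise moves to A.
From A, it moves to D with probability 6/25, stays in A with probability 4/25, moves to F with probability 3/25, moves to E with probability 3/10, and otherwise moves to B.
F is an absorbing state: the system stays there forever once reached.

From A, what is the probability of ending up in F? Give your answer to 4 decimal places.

Let h(s) be the probability of absorption at F starting from transient state s. Then h(F) = 1 and h(E) = 0. By first-step analysis:
h(D) = 0.14·h(D) + 0.2·0 + 0.3·h(B) + 0.2·h(A) + 0.16·1
h(B) = 0.2·h(D) + 0.18·0 + 0.2·h(B) + 0.2·h(A) + 0.22·1
h(A) = 0.24·h(D) + 0.3·0 + 0.18·h(B) + 0.16·h(A) + 0.12·1
Solving: h(D) = 0.4387, h(B) = 0.4773, h(A) = 0.3705.
Starting from A, the probability is 0.3705.

0.3705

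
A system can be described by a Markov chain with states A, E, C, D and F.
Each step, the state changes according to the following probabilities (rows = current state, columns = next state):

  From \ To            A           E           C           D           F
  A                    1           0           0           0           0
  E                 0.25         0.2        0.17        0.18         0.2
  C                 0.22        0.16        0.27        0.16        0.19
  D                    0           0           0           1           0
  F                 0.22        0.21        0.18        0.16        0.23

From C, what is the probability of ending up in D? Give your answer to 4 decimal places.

Let h(s) be the probability of absorption at D starting from transient state s. Then h(D) = 1 and h(A) = 0. By first-step analysis:
h(E) = 0.25·0 + 0.2·h(E) + 0.17·h(C) + 0.18·1 + 0.2·h(F)
h(C) = 0.22·0 + 0.16·h(E) + 0.27·h(C) + 0.16·1 + 0.19·h(F)
h(F) = 0.22·0 + 0.21·h(E) + 0.18·h(C) + 0.16·1 + 0.23·h(F)
Solving: h(E) = 0.4195, h(C) = 0.4206, h(F) = 0.4205.
Starting from C, the probability is 0.4206.

0.4206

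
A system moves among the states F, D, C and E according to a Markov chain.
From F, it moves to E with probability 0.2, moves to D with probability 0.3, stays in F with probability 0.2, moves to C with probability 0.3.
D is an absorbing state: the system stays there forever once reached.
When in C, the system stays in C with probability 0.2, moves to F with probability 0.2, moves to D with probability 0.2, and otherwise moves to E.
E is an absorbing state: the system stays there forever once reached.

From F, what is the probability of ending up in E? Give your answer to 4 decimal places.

0.4828

Let h(s) be the probability of absorption at E starting from transient state s. Then h(E) = 1 and h(D) = 0. By first-step analysis:
h(F) = 0.2·h(F) + 0.3·0 + 0.3·h(C) + 0.2·1
h(C) = 0.2·h(F) + 0.2·0 + 0.2·h(C) + 0.4·1
Solving: h(F) = 0.4828, h(C) = 0.6207.
Starting from F, the probability is 0.4828.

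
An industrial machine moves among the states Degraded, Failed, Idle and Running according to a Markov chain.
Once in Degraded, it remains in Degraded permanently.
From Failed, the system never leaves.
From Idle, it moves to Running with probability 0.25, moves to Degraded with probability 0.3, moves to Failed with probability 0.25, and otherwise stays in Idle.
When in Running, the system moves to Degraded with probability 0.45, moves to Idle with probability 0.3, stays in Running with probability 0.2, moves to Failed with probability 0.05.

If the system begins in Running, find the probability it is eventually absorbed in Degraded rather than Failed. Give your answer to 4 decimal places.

Let h(s) be the probability of absorption at Degraded starting from transient state s. Then h(Degraded) = 1 and h(Failed) = 0. By first-step analysis:
h(Idle) = 0.3·1 + 0.25·0 + 0.2·h(Idle) + 0.25·h(Running)
h(Running) = 0.45·1 + 0.05·0 + 0.3·h(Idle) + 0.2·h(Running)
Solving: h(Idle) = 0.6239, h(Running) = 0.7965.
Starting from Running, the probability is 0.7965.

0.7965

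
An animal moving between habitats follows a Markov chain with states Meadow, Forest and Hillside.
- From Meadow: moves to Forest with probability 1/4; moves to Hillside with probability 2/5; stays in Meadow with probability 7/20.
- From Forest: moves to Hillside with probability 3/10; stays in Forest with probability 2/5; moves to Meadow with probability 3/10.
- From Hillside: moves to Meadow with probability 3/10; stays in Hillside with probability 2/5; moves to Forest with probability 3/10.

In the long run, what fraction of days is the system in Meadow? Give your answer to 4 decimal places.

Let the stationary distribution be π with π = πP and π_1 + π_2 + π_3 = 1.
π_1 = 0.35·π_1 + 0.3·π_2 + 0.3·π_3
π_2 = 0.25·π_1 + 0.4·π_2 + 0.3·π_3
Solving with the normalization constraint gives π = (0.3158, 0.3158, 0.3684).
So the stationary probability of Meadow is 0.3158.

0.3158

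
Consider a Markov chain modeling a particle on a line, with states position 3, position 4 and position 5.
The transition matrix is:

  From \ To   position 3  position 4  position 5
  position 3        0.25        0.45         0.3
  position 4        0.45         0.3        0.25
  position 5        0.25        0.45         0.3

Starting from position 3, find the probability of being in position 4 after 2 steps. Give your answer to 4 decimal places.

0.3825

Sum over the intermediate state after 1 step:
P = P(position 3→position 3)·P(position 3→position 4) + P(position 3→position 4)·P(position 4→position 4) + P(position 3→position 5)·P(position 5→position 4)
  = 0.25×0.45 + 0.45×0.3 + 0.3×0.45
  = 0.1125 + 0.1350 + 0.1350 = 0.3825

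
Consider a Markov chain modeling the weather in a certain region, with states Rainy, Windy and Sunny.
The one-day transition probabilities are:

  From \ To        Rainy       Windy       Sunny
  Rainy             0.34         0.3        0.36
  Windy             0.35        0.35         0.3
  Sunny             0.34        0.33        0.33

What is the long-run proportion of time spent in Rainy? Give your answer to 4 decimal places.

Let the stationary distribution be π with π = πP and π_1 + π_2 + π_3 = 1.
π_1 = 0.34·π_1 + 0.35·π_2 + 0.34·π_3
π_2 = 0.3·π_1 + 0.35·π_2 + 0.33·π_3
Solving with the normalization constraint gives π = (0.3433, 0.3262, 0.3305).
So the stationary probability of Rainy is 0.3433.

0.3433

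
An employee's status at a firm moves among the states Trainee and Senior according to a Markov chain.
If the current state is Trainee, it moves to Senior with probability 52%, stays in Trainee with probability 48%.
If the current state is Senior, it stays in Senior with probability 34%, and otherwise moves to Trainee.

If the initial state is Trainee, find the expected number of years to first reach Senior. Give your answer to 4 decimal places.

1.9231

Let t(s) be the expected number of years to first reach Senior from state s, with t(Senior) = 0. Conditioning on the first year:
t(Trainee) = 1 + 0.48·t(Trainee)
Solving: t(Trainee) = 1.9231.
Expected years from Trainee to Senior: 1.9231.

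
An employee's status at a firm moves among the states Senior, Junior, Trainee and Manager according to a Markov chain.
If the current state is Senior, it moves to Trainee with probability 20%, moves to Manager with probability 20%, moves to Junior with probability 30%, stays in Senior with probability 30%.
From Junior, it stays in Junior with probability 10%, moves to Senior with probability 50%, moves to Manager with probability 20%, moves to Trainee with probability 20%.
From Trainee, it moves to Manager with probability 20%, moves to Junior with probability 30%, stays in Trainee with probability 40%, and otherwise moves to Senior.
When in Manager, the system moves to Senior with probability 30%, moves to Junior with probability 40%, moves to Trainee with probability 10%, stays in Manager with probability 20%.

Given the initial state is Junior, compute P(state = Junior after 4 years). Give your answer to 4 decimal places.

0.2680

Propagate the distribution vector 4 years from Junior.
After 0 years: (0.0000, 1.0000, 0.0000, 0.0000)
After 1 year: (0.5000, 0.1000, 0.2000, 0.2000)
After 2 years: (0.2800, 0.3000, 0.2200, 0.2000)
After 3 years: (0.3160, 0.2600, 0.2240, 0.2000)
After 4 years: (0.3072, 0.2680, 0.2248, 0.2000)
P(in Junior after 4 years) = 0.2680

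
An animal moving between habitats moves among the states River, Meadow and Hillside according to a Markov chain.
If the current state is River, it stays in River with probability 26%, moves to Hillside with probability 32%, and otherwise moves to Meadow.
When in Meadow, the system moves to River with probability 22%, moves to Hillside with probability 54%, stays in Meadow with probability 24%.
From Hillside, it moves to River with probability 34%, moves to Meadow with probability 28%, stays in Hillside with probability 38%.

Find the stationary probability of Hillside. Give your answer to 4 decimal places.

Let the stationary distribution be π with π = πP and π_1 + π_2 + π_3 = 1.
π_1 = 0.26·π_1 + 0.22·π_2 + 0.34·π_3
π_2 = 0.42·π_1 + 0.24·π_2 + 0.28·π_3
Solving with the normalization constraint gives π = (0.2807, 0.3070, 0.4123).
So the stationary probability of Hillside is 0.4123.

0.4123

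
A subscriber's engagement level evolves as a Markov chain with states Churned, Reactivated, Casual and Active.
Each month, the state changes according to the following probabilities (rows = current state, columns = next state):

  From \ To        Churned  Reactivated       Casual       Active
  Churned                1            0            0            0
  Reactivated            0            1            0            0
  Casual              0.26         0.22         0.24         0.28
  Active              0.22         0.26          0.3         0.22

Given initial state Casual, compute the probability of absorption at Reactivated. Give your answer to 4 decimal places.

Let h(s) be the probability of absorption at Reactivated starting from transient state s. Then h(Reactivated) = 1 and h(Churned) = 0. By first-step analysis:
h(Casual) = 0.26·0 + 0.22·1 + 0.24·h(Casual) + 0.28·h(Active)
h(Active) = 0.22·0 + 0.26·1 + 0.3·h(Casual) + 0.22·h(Active)
Solving: h(Casual) = 0.4803, h(Active) = 0.5181.
Starting from Casual, the probability is 0.4803.

0.4803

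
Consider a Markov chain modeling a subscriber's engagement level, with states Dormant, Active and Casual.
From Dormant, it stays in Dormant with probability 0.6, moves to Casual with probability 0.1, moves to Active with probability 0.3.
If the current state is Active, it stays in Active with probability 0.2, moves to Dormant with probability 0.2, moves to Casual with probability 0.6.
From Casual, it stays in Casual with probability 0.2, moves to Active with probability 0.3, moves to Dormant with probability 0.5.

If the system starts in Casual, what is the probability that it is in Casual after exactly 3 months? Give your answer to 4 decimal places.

Propagate the distribution vector 3 months from Casual.
After 0 months: (0.0000, 0.0000, 1.0000)
After 1 month: (0.5000, 0.3000, 0.2000)
After 2 months: (0.4600, 0.2700, 0.2700)
After 3 months: (0.4650, 0.2730, 0.2620)
P(in Casual after 3 months) = 0.2620

0.2620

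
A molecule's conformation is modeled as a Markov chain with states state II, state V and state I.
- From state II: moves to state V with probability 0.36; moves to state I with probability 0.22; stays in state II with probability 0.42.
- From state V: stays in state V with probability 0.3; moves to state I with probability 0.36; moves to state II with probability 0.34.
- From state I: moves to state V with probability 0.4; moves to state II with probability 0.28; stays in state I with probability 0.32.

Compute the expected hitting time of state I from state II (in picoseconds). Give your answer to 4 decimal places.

Let t(s) be the expected number of picoseconds to first reach state I from state s, with t(state I) = 0. Conditioning on the first picosecond:
t(state II) = 1 + 0.42·t(state II) + 0.36·t(state V)
t(state V) = 1 + 0.34·t(state II) + 0.3·t(state V)
Solving: t(state II) = 3.7377, t(state V) = 3.2440.
Expected picoseconds from state II to state I: 3.7377.

3.7377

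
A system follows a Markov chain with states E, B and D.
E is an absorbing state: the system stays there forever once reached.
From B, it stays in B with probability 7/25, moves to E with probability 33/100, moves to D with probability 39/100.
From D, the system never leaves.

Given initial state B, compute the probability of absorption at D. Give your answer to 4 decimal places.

Let h(s) be the probability of absorption at D starting from transient state s. Then h(D) = 1 and h(E) = 0. By first-step analysis:
h(B) = 0.33·0 + 0.28·h(B) + 0.39·1
Solving: h(B) = 0.5417.
Starting from B, the probability is 0.5417.

0.5417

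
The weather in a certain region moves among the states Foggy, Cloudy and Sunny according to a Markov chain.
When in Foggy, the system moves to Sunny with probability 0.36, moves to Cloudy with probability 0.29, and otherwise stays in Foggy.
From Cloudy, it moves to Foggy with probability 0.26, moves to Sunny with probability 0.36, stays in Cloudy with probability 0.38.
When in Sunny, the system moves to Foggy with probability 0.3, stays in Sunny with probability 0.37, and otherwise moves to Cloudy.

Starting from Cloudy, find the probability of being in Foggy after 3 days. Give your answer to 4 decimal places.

Propagate the distribution vector 3 days from Cloudy.
After 0 days: (0.0000, 1.0000, 0.0000)
After 1 day: (0.2600, 0.3800, 0.3600)
After 2 days: (0.2978, 0.3386, 0.3636)
After 3 days: (0.3013, 0.3350, 0.3636)
P(in Foggy after 3 days) = 0.3013

0.3013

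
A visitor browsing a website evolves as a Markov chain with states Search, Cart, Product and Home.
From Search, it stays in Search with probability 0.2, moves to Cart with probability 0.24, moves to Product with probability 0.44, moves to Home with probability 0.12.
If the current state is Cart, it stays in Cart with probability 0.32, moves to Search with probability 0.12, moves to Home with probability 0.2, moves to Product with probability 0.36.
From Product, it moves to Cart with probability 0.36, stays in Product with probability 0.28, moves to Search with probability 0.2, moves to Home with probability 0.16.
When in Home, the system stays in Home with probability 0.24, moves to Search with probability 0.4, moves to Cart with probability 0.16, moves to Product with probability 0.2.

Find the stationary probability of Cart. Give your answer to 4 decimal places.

Let the stationary distribution be π with π = πP and π_1 + π_2 + π_3 + π_4 = 1.
π_1 = 0.2·π_1 + 0.12·π_2 + 0.2·π_3 + 0.4·π_4
π_2 = 0.24·π_1 + 0.32·π_2 + 0.36·π_3 + 0.16·π_4
π_3 = 0.44·π_1 + 0.36·π_2 + 0.28·π_3 + 0.2·π_4
Solving with the normalization constraint gives π = (0.2124, 0.2876, 0.3228, 0.1772).
So the stationary probability of Cart is 0.2876.

0.2876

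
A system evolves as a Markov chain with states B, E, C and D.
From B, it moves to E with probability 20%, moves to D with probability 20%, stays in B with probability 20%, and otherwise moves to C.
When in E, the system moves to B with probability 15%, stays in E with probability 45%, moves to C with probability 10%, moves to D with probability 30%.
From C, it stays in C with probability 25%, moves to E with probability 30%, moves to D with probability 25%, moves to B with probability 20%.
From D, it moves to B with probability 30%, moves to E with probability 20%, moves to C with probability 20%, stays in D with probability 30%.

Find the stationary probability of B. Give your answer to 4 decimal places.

0.2119

Let the stationary distribution be π with π = πP and π_1 + π_2 + π_3 + π_4 = 1.
π_1 = 0.2·π_1 + 0.15·π_2 + 0.2·π_3 + 0.3·π_4
π_2 = 0.2·π_1 + 0.45·π_2 + 0.3·π_3 + 0.2·π_4
π_3 = 0.4·π_1 + 0.1·π_2 + 0.25·π_3 + 0.2·π_4
Solving with the normalization constraint gives π = (0.2119, 0.2965, 0.2239, 0.2676).
So the stationary probability of B is 0.2119.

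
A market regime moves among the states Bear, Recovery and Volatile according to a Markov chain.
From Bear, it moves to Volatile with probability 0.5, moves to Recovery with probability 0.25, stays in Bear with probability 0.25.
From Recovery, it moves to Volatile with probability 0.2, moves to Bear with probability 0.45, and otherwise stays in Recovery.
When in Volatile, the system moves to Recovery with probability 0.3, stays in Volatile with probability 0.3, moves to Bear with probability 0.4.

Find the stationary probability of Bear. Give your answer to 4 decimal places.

Let the stationary distribution be π with π = πP and π_1 + π_2 + π_3 = 1.
π_1 = 0.25·π_1 + 0.45·π_2 + 0.4·π_3
π_2 = 0.25·π_1 + 0.35·π_2 + 0.3·π_3
Solving with the normalization constraint gives π = (0.3607, 0.2968, 0.3425).
So the stationary probability of Bear is 0.3607.

0.3607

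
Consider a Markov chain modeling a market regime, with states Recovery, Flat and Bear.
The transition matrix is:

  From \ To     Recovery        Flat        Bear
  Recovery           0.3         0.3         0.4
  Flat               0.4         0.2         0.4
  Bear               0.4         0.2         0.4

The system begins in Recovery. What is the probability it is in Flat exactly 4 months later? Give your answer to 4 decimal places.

0.2363

Propagate the distribution vector 4 months from Recovery.
After 0 months: (1.0000, 0.0000, 0.0000)
After 1 month: (0.3000, 0.3000, 0.4000)
After 2 months: (0.3700, 0.2300, 0.4000)
After 3 months: (0.3630, 0.2370, 0.4000)
After 4 months: (0.3637, 0.2363, 0.4000)
P(in Flat after 4 months) = 0.2363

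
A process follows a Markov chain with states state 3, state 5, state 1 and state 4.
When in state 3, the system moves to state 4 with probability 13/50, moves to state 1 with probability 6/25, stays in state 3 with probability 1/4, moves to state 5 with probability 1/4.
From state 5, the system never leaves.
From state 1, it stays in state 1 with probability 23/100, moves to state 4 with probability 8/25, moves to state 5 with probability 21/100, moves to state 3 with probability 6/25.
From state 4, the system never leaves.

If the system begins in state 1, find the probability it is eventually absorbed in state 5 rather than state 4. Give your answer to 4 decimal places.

Let h(s) be the probability of absorption at state 5 starting from transient state s. Then h(state 5) = 1 and h(state 4) = 0. By first-step analysis:
h(state 3) = 0.25·h(state 3) + 0.25·1 + 0.24·h(state 1) + 0.26·0
h(state 1) = 0.24·h(state 3) + 0.21·1 + 0.23·h(state 1) + 0.32·0
Solving: h(state 3) = 0.4672, h(state 1) = 0.4183.
Starting from state 1, the probability is 0.4183.

0.4183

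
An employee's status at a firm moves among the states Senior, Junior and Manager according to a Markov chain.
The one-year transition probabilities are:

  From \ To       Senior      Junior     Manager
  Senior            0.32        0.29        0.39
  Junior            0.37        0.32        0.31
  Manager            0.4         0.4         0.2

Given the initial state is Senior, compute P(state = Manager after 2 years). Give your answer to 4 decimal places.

Sum over the intermediate state after 1 year:
P = P(Senior→Senior)·P(Senior→Manager) + P(Senior→Junior)·P(Junior→Manager) + P(Senior→Manager)·P(Manager→Manager)
  = 0.32×0.39 + 0.29×0.31 + 0.39×0.2
  = 0.1248 + 0.0899 + 0.0780 = 0.2927

0.2927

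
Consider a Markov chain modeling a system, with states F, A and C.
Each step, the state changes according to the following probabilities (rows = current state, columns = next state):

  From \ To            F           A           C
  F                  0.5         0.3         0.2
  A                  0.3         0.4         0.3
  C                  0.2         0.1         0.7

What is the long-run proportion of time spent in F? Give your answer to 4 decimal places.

0.3191

Let the stationary distribution be π with π = πP and π_1 + π_2 + π_3 = 1.
π_1 = 0.5·π_1 + 0.3·π_2 + 0.2·π_3
π_2 = 0.3·π_1 + 0.4·π_2 + 0.1·π_3
Solving with the normalization constraint gives π = (0.3191, 0.2340, 0.4468).
So the stationary probability of F is 0.3191.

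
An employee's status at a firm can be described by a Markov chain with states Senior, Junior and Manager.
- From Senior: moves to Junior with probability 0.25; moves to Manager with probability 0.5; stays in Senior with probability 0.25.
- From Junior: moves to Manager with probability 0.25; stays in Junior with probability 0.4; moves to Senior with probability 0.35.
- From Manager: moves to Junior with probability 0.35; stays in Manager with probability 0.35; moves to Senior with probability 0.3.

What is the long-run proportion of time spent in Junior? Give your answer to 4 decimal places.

0.3367

Let the stationary distribution be π with π = πP and π_1 + π_2 + π_3 = 1.
π_1 = 0.25·π_1 + 0.35·π_2 + 0.3·π_3
π_2 = 0.25·π_1 + 0.4·π_2 + 0.35·π_3
Solving with the normalization constraint gives π = (0.3017, 0.3367, 0.3616).
So the stationary probability of Junior is 0.3367.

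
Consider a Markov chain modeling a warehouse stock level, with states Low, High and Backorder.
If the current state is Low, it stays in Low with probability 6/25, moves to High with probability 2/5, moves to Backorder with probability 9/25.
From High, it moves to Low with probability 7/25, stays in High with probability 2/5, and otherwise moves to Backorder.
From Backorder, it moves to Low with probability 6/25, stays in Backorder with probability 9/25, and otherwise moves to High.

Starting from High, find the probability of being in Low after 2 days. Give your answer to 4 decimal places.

0.2560

Sum over the intermediate state after 1 day:
P = P(High→Low)·P(Low→Low) + P(High→High)·P(High→Low) + P(High→Backorder)·P(Backorder→Low)
  = 0.28×0.24 + 0.4×0.28 + 0.32×0.24
  = 0.0672 + 0.1120 + 0.0768 = 0.2560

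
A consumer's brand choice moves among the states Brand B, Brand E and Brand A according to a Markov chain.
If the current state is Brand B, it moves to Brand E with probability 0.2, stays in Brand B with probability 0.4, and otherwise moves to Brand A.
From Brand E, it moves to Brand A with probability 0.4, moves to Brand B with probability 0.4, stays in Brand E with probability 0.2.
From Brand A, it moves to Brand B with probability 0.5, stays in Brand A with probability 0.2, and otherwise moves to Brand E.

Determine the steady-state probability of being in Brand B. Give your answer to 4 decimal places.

Let the stationary distribution be π with π = πP and π_1 + π_2 + π_3 = 1.
π_1 = 0.4·π_1 + 0.4·π_2 + 0.5·π_3
π_2 = 0.2·π_1 + 0.2·π_2 + 0.3·π_3
Solving with the normalization constraint gives π = (0.4333, 0.2333, 0.3333).
So the stationary probability of Brand B is 0.4333.

0.4333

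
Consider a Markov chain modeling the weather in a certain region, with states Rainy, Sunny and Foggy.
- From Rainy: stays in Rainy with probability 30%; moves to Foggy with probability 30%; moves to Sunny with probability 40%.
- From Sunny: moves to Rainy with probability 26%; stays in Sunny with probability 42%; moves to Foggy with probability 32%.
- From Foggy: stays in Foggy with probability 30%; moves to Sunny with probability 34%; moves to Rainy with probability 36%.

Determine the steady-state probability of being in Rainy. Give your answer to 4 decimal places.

Let the stationary distribution be π with π = πP and π_1 + π_2 + π_3 = 1.
π_1 = 0.3·π_1 + 0.26·π_2 + 0.36·π_3
π_2 = 0.4·π_1 + 0.42·π_2 + 0.34·π_3
Solving with the normalization constraint gives π = (0.3029, 0.3893, 0.3078).
So the stationary probability of Rainy is 0.3029.

0.3029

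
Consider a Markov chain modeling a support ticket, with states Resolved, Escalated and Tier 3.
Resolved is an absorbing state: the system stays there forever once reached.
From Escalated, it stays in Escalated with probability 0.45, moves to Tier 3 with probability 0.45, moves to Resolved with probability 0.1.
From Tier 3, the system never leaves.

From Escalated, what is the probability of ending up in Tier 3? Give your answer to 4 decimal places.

0.8182

Let h(s) be the probability of absorption at Tier 3 starting from transient state s. Then h(Tier 3) = 1 and h(Resolved) = 0. By first-step analysis:
h(Escalated) = 0.1·0 + 0.45·h(Escalated) + 0.45·1
Solving: h(Escalated) = 0.8182.
Starting from Escalated, the probability is 0.8182.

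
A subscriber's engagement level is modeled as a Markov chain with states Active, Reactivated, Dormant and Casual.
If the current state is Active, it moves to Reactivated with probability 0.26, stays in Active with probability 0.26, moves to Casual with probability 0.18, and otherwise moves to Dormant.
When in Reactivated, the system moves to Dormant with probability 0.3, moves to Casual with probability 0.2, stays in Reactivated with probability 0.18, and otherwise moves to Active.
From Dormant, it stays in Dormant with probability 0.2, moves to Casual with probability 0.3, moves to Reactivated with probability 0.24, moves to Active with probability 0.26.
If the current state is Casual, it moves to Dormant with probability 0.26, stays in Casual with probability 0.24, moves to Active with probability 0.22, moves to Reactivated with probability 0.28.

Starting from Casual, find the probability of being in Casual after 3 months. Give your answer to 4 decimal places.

0.2303

Propagate the distribution vector 3 months from Casual.
After 0 months: (0.0000, 0.0000, 0.0000, 1.0000)
After 1 month: (0.2200, 0.2800, 0.2600, 0.2400)
After 2 months: (0.2672, 0.2372, 0.2644, 0.2312)
After 3 months: (0.2650, 0.2404, 0.2643, 0.2303)
P(in Casual after 3 months) = 0.2303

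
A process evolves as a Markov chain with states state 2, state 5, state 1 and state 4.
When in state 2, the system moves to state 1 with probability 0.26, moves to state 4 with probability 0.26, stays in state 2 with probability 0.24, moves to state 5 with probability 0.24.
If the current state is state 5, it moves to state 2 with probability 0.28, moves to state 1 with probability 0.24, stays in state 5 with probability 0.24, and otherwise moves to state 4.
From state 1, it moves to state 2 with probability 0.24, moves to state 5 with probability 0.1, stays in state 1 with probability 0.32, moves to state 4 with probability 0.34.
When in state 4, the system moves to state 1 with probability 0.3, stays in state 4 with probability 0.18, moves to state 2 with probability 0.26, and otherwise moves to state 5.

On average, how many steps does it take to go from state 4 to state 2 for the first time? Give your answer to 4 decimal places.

3.8713

Let t(s) be the expected number of steps to first reach state 2 from state s, with t(state 2) = 0. Conditioning on the first step:
t(state 5) = 1 + 0.24·t(state 5) + 0.24·t(state 1) + 0.24·t(state 4)
t(state 1) = 1 + 0.1·t(state 5) + 0.32·t(state 1) + 0.34·t(state 4)
t(state 4) = 1 + 0.26·t(state 5) + 0.3·t(state 1) + 0.18·t(state 4)
Solving: t(state 5) = 3.7900, t(state 1) = 3.9636, t(state 4) = 3.8713.
Expected steps from state 4 to state 2: 3.8713.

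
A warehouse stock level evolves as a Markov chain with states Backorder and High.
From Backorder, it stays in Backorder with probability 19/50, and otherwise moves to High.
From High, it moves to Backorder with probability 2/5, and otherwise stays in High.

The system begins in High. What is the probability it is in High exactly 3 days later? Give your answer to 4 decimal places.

Propagate the distribution vector 3 days from High.
After 0 days: (0.0000, 1.0000)
After 1 day: (0.4000, 0.6000)
After 2 days: (0.3920, 0.6080)
After 3 days: (0.3922, 0.6078)
P(in High after 3 days) = 0.6078

0.6078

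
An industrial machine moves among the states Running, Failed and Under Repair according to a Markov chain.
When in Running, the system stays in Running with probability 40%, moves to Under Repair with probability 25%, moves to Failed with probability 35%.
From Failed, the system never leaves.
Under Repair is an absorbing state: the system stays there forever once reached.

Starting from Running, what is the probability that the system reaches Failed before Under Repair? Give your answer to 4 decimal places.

Let h(s) be the probability of absorption at Failed starting from transient state s. Then h(Failed) = 1 and h(Under Repair) = 0. By first-step analysis:
h(Running) = 0.4·h(Running) + 0.35·1 + 0.25·0
Solving: h(Running) = 0.5833.
Starting from Running, the probability is 0.5833.

0.5833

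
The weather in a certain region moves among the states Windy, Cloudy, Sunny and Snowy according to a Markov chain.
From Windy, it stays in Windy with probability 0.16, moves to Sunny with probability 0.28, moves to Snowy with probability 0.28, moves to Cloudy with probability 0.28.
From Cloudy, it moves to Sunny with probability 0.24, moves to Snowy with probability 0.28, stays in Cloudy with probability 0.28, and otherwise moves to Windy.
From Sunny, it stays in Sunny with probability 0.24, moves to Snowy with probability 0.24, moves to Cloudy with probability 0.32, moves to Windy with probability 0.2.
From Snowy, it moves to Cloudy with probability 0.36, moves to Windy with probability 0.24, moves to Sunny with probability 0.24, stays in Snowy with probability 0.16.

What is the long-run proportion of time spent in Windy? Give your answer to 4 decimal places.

0.2016

Let the stationary distribution be π with π = πP and π_1 + π_2 + π_3 + π_4 = 1.
π_1 = 0.16·π_1 + 0.2·π_2 + 0.2·π_3 + 0.24·π_4
π_2 = 0.28·π_1 + 0.28·π_2 + 0.32·π_3 + 0.36·π_4
π_3 = 0.28·π_1 + 0.24·π_2 + 0.24·π_3 + 0.24·π_4
Solving with the normalization constraint gives π = (0.2016, 0.3092, 0.2481, 0.2411).
So the stationary probability of Windy is 0.2016.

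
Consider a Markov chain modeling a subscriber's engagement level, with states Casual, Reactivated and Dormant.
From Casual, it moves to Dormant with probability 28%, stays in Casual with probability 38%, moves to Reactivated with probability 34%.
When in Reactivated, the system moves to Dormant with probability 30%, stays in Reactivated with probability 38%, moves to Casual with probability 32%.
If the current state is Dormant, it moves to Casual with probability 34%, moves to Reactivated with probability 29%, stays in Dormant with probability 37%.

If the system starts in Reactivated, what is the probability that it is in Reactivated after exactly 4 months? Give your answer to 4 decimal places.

0.3378

Propagate the distribution vector 4 months from Reactivated.
After 0 months: (0.0000, 1.0000, 0.0000)
After 1 month: (0.3200, 0.3800, 0.3000)
After 2 months: (0.3452, 0.3402, 0.3146)
After 3 months: (0.3470, 0.3379, 0.3151)
After 4 months: (0.3471, 0.3378, 0.3151)
P(in Reactivated after 4 months) = 0.3378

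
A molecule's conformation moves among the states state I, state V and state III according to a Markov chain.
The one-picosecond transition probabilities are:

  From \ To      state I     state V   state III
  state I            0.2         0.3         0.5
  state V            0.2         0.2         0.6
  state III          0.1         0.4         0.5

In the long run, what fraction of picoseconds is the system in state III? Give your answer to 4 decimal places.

Let the stationary distribution be π with π = πP and π_1 + π_2 + π_3 = 1.
π_1 = 0.2·π_1 + 0.2·π_2 + 0.1·π_3
π_2 = 0.3·π_1 + 0.2·π_2 + 0.4·π_3
Solving with the normalization constraint gives π = (0.1468, 0.3211, 0.5321).
So the stationary probability of state III is 0.5321.

0.5321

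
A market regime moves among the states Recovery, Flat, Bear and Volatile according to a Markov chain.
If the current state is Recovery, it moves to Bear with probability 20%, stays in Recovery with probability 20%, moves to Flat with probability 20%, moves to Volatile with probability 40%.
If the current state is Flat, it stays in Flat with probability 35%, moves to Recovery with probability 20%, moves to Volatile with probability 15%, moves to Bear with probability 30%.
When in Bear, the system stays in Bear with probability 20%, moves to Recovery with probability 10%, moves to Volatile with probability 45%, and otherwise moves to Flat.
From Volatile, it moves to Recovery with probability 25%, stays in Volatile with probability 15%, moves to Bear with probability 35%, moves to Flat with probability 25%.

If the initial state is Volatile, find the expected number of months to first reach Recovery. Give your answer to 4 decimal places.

5.2010

Let t(s) be the expected number of months to first reach Recovery from state s, with t(Recovery) = 0. Conditioning on the first month:
t(Flat) = 1 + 0.35·t(Flat) + 0.3·t(Bear) + 0.15·t(Volatile)
t(Bear) = 1 + 0.25·t(Flat) + 0.2·t(Bear) + 0.45·t(Volatile)
t(Volatile) = 1 + 0.25·t(Flat) + 0.35·t(Bear) + 0.15·t(Volatile)
Solving: t(Flat) = 5.4523, t(Bear) = 5.8794, t(Volatile) = 5.2010.
Expected months from Volatile to Recovery: 5.2010.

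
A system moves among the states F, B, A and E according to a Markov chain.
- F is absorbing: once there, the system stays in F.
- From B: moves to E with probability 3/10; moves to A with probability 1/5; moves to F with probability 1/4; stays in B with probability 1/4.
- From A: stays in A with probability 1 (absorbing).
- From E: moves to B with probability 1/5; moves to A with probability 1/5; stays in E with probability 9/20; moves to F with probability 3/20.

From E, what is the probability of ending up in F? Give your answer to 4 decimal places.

Let h(s) be the probability of absorption at F starting from transient state s. Then h(F) = 1 and h(A) = 0. By first-step analysis:
h(B) = 0.25·1 + 0.25·h(B) + 0.2·0 + 0.3·h(E)
h(E) = 0.15·1 + 0.2·h(B) + 0.2·0 + 0.45·h(E)
Solving: h(B) = 0.5177, h(E) = 0.4610.
Starting from E, the probability is 0.4610.

0.4610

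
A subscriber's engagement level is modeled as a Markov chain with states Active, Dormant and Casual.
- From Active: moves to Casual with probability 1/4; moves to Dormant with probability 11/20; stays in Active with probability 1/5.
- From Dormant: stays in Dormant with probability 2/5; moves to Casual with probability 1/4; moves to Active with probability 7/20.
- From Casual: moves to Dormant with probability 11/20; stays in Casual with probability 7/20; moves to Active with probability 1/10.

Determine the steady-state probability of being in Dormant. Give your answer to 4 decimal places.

0.4783

Let the stationary distribution be π with π = πP and π_1 + π_2 + π_3 = 1.
π_1 = 0.2·π_1 + 0.35·π_2 + 0.1·π_3
π_2 = 0.55·π_1 + 0.4·π_2 + 0.55·π_3
Solving with the normalization constraint gives π = (0.2440, 0.4783, 0.2778).
So the stationary probability of Dormant is 0.4783.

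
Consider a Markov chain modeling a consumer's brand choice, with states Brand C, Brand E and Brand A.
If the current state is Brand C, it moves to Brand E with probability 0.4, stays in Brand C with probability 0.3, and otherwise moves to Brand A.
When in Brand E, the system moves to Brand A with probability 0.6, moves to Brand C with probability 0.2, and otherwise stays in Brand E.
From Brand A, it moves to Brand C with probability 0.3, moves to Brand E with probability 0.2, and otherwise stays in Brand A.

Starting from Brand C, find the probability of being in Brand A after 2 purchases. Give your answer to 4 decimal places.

Sum over the intermediate state after 1 purchase:
P = P(Brand C→Brand C)·P(Brand C→Brand A) + P(Brand C→Brand E)·P(Brand E→Brand A) + P(Brand C→Brand A)·P(Brand A→Brand A)
  = 0.3×0.3 + 0.4×0.6 + 0.3×0.5
  = 0.0900 + 0.2400 + 0.1500 = 0.4800

0.4800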